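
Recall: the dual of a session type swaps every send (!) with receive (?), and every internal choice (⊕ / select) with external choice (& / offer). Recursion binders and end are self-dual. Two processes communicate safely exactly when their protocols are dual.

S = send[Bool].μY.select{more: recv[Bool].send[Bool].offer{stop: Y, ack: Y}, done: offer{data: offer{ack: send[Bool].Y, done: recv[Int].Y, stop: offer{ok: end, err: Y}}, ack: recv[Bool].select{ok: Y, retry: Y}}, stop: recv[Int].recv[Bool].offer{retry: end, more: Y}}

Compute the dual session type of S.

recv[Bool].μY.offer{more: send[Bool].recv[Bool].select{stop: Y, ack: Y}, done: select{data: select{ack: recv[Bool].Y, done: send[Int].Y, stop: select{ok: end, err: Y}}, ack: send[Bool].offer{ok: Y, retry: Y}}, stop: send[Int].send[Bool].select{retry: end, more: Y}}

send[Bool] = recv[Bool]
  μY = μY  (rec unchanged)
    select{more,done,stop} = offer{more,done,stop}  (internal→external)
      [more]
        recv[Bool] = send[Bool]
          send[Bool] = recv[Bool]
            offer{stop,ack} = select{stop,ack}  (external→internal)
              [stop]
                Y self-dual
              [ack]
                Y self-dual
      [done]
        offer{data,ack} = select{data,ack}  (external→internal)
          [data]
            offer{ack,done,stop} = select{ack,done,stop}  (external→internal)
              [ack]
                send[Bool] = recv[Bool]
                  Y self-dual
              [done]
                recv[Int] = send[Int]
                  Y self-dual
              [stop]
                offer{ok,err} = select{ok,err}  (external→internal)
                  [ok]
                    end self-dual
                  [err]
                    Y self-dual
          [ack]
            recv[Bool] = send[Bool]
              select{ok,retry} = offer{ok,retry}  (internal→external)
                [ok]
                  Y self-dual
                [retry]
                  Y self-dual
      [stop]
        recv[Int] = send[Int]
          recv[Bool] = send[Bool]
            offer{retry,more} = select{retry,more}  (external→internal)
              [retry]
                end self-dual
              [more]
                Y self-dual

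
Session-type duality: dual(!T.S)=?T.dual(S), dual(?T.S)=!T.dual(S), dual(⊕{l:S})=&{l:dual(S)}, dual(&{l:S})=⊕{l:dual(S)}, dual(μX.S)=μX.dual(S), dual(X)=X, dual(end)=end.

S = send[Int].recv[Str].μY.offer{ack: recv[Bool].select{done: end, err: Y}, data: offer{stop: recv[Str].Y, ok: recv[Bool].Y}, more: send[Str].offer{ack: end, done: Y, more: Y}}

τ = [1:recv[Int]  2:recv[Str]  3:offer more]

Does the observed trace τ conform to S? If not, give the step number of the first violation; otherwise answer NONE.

[1] got recv[Int], protocol expects send[Int]  ✗

1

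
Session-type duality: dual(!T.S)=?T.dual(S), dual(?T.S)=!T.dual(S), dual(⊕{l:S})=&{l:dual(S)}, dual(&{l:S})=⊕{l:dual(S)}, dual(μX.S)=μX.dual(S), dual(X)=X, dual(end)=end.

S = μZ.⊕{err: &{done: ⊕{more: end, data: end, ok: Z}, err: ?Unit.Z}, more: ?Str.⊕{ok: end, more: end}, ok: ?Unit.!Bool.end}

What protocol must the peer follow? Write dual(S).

μZ.&{err: ⊕{done: &{more: end, data: end, ok: Z}, err: !Unit.Z}, more: !Str.&{ok: end, more: end}, ok: !Unit.?Bool.end}

μZ ↦ μZ  (μ self-dual)
  ⊕{err,more,ok} ↦ &{err,more,ok}  (select→offer)
    • err:
      &{done,err} ↦ ⊕{done,err}  (offer→select)
        • done:
          ⊕{more,data,ok} ↦ &{more,data,ok}  (select→offer)
            • more:
              end self-dual
            • data:
              end self-dual
            • ok:
              Z self-dual
        • err:
          ?Unit ↦ !Unit
            Z self-dual
    • more:
      ?Str ↦ !Str
        ⊕{ok,more} ↦ &{ok,more}  (select→offer)
          • ok:
            end self-dual
          • more:
            end self-dual
    • ok:
      ?Unit ↦ !Unit
        !Bool ↦ ?Bool
          end self-dual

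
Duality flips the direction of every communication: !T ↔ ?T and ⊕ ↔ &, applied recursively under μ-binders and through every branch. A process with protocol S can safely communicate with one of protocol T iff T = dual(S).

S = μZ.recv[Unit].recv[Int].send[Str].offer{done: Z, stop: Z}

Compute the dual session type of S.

μZ ↦ μZ  (binder kept)
  recv[Unit] ↦ send[Unit]
    recv[Int] ↦ send[Int]
      send[Str] ↦ recv[Str]
        offer{done,stop} ↦ select{done,stop}  (external→internal)
          • done:
            Z self-dual
          • stop:
            Z self-dual

μZ.send[Unit].send[Int].recv[Str].select{done: Z, stop: Z}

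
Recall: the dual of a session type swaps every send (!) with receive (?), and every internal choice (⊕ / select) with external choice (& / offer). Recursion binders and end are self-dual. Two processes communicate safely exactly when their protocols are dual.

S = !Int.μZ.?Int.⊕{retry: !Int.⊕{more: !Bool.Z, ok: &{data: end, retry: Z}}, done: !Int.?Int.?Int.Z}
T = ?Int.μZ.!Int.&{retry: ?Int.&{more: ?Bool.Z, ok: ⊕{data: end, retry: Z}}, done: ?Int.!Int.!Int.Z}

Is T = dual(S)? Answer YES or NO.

!Int ‖ ?Int  ✓
  μZ ‖ μZ  ✓ (binder kept)
    ?Int ‖ !Int  ✓
      ⊕{retry,done} ‖ &{retry,done}  ✓ label sets agree
        [retry]
          !Int ‖ ?Int  ✓
            ⊕{more,ok} ‖ &{more,ok}  ✓ label sets agree
              [more]
                !Bool ‖ ?Bool  ✓
                  Z ‖ Z  ✓
              [ok]
                &{data,retry} ‖ ⊕{data,retry}  ✓ label sets agree
                  [data]
                    end ‖ end  ✓
                  [retry]
                    Z ‖ Z  ✓
        [done]
          !Int ‖ ?Int  ✓
            ?Int ‖ !Int  ✓
              ?Int ‖ !Int  ✓
                Z ‖ Z  ✓

YES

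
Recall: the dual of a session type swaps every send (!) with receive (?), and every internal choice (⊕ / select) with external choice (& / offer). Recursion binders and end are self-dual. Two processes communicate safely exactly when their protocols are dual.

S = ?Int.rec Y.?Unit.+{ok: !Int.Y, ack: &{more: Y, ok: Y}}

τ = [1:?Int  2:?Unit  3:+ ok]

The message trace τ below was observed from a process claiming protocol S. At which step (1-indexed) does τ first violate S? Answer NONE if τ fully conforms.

[1] ?Int  match  state: rec Y.…
[2] ?Unit  match  state: +{ok: !Int.rec Y.…, ack: &{more: rec Y.…, ok: rec Y.…}}
[3] + ok  match  state: !Int.rec Y.…
τ conforms to S (length 3)

NONE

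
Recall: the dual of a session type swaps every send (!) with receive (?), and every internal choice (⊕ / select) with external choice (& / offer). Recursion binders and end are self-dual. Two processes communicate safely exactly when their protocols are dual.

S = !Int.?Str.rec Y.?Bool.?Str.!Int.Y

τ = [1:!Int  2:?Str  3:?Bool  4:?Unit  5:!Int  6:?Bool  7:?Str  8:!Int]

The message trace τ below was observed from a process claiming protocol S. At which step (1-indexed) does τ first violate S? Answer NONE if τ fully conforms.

4

[1] !Int  match  state: ?Str.rec Y.…
[2] ?Str  match  state: rec Y.…
[3] ?Bool  match  state: ?Str.!Int.rec Y.…
[4] got ?Unit, protocol expects ?Str  ✗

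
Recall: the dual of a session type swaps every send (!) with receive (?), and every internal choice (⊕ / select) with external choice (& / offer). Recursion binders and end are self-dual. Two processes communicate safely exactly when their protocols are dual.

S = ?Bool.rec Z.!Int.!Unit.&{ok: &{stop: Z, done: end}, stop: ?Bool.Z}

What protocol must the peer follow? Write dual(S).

?Bool = !Bool
  rec Z = rec Z  (μ self-dual)
    !Int = ?Int
      !Unit = ?Unit
        &{ok,stop} = +{ok,stop}  (&→⊕)
          case ok:
            &{stop,done} = +{stop,done}  (&→⊕)
              case stop:
                Z self-dual
              case done:
                end self-dual
          case stop:
            ?Bool = !Bool
              Z self-dual

!Bool.rec Z.?Int.?Unit.+{ok: +{stop: Z, done: end}, stop: !Bool.Z}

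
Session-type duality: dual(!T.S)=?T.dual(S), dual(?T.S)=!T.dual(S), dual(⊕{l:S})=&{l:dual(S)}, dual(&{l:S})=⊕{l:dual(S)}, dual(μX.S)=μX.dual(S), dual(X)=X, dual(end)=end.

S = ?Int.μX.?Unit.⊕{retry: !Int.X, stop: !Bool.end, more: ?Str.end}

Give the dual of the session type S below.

?Int = !Int
  μX = μX  (binder kept)
    ?Unit = !Unit
      ⊕{retry,stop,more} = &{retry,stop,more}  (select→offer)
        case retry:
          !Int = ?Int
            dual(X) = X
        case stop:
          !Bool = ?Bool
            dual(end) = end
        case more:
          ?Str = !Str
            dual(end) = end

!Int.μX.!Unit.&{retry: ?Int.X, stop: ?Bool.end, more: !Str.end}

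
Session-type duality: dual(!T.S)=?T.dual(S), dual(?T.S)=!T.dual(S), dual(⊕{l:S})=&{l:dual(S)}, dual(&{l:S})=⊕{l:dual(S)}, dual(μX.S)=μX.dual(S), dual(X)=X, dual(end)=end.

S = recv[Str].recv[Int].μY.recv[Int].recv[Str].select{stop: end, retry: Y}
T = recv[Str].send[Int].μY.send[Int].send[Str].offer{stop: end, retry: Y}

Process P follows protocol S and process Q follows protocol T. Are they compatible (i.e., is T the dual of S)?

recv[Str] ‖ recv[Str]  ✗ same direction on both sides — not dual

NO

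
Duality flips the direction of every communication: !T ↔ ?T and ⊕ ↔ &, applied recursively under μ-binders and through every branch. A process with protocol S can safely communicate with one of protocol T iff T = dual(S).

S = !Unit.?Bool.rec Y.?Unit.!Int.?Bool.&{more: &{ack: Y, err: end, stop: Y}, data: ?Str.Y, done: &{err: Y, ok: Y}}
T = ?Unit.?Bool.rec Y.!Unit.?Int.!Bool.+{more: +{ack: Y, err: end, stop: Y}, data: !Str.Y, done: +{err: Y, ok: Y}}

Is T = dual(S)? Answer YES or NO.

NO

!Unit ‖ ?Unit  ✓
  ?Bool ‖ ?Bool  ✗ same direction on both sides — not dual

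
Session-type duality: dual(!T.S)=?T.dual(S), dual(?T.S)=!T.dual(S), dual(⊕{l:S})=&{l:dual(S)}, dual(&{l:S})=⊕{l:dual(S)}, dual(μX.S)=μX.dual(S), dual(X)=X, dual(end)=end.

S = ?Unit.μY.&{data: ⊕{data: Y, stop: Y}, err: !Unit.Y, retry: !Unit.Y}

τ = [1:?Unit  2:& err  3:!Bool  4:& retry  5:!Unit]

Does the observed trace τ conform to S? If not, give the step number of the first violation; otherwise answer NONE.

3

@1 ?Unit  ✓  now at μY.…
@2 & err  ✓  now at !Unit.μY.…
@3 got !Bool, protocol expects !Unit  ✗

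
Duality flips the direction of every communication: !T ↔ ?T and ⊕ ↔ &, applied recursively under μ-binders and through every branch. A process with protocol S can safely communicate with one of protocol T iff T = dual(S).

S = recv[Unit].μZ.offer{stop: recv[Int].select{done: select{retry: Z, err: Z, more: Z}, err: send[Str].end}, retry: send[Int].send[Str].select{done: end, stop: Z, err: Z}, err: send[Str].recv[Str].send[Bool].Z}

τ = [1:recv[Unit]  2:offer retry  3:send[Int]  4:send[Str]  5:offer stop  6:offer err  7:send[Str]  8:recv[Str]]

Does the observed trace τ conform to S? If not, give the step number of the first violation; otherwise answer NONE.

@1 recv[Unit]  match  now at μZ.…
@2 offer retry  match  now at send[Int].send[Str].select{done: end, stop: μZ.…, err: μZ.…}
@3 send[Int]  match  now at send[Str].select{done: end, stop: μZ.…, err: μZ.…}
@4 send[Str]  match  now at select{done: end, stop: μZ.…, err: μZ.…}
@5 got offer stop, protocol expects select done or select stop or select err  ✗

5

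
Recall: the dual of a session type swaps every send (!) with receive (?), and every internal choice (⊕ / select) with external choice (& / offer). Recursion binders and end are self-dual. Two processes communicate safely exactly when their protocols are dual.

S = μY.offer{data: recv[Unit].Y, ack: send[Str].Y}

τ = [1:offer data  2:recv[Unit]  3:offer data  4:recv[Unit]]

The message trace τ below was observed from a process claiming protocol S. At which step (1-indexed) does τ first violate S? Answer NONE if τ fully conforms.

@1 offer data  ✓  now at recv[Unit].μY.…
@2 recv[Unit]  ✓  now at μY.…
@3 offer data  ✓  now at recv[Unit].μY.…
@4 recv[Unit]  ✓  now at μY.…
τ conforms to S (length 4)

NONE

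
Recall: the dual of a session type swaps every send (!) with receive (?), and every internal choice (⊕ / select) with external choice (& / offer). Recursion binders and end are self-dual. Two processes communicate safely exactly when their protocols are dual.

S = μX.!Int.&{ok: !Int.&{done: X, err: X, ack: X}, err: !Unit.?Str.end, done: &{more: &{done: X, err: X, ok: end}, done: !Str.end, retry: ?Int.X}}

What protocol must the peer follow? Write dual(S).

μX → μX  (μ self-dual)
  !Int → ?Int
    &{ok,err,done} → ⊕{ok,err,done}  (external→internal)
      • ok:
        !Int → ?Int
          &{done,err,ack} → ⊕{done,err,ack}  (external→internal)
            • done:
              dual(X) = X
            • err:
              dual(X) = X
            • ack:
              dual(X) = X
      • err:
        !Unit → ?Unit
          ?Str → !Str
            dual(end) = end
      • done:
        &{more,done,retry} → ⊕{more,done,retry}  (external→internal)
          • more:
            &{done,err,ok} → ⊕{done,err,ok}  (external→internal)
              • done:
                dual(X) = X
              • err:
                dual(X) = X
              • ok:
                dual(end) = end
          • done:
            !Str → ?Str
              dual(end) = end
          • retry:
            ?Int → !Int
              dual(X) = X

μX.?Int.⊕{ok: ?Int.⊕{done: X, err: X, ack: X}, err: ?Unit.!Str.end, done: ⊕{more: ⊕{done: X, err: X, ok: end}, done: ?Str.end, retry: !Int.X}}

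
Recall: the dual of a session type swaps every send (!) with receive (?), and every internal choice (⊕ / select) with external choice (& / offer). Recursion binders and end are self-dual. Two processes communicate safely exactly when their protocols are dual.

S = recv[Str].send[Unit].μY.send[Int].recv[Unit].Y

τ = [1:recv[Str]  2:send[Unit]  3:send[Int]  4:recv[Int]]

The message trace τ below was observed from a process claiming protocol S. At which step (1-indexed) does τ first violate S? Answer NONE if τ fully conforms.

4

@1 recv[Str]  match  cont: send[Unit].μY.…
@2 send[Unit]  match  cont: μY.…
@3 send[Int]  match  cont: recv[Unit].μY.…
@4 got recv[Int], protocol expects recv[Unit]  ✗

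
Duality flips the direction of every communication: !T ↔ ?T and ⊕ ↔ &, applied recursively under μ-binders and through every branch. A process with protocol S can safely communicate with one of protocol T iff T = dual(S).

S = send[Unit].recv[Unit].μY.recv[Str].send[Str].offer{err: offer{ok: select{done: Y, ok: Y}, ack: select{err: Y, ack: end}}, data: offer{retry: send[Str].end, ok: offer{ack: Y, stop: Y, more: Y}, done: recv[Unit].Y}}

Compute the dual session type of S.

send[Unit] → recv[Unit]
  recv[Unit] → send[Unit]
    μY → μY  (μ self-dual)
      recv[Str] → send[Str]
        send[Str] → recv[Str]
          offer{err,data} → select{err,data}  (&→⊕)
            • err:
              offer{ok,ack} → select{ok,ack}  (&→⊕)
                • ok:
                  select{done,ok} → offer{done,ok}  (select→offer)
                    • done:
                      Y self-dual
                    • ok:
                      Y self-dual
                • ack:
                  select{err,ack} → offer{err,ack}  (select→offer)
                    • err:
                      Y self-dual
                    • ack:
                      end self-dual
            • data:
              offer{retry,ok,done} → select{retry,ok,done}  (&→⊕)
                • retry:
                  send[Str] → recv[Str]
                    end self-dual
                • ok:
                  offer{ack,stop,more} → select{ack,stop,more}  (&→⊕)
                    • ack:
                      Y self-dual
                    • stop:
                      Y self-dual
                    • more:
                      Y self-dual
                • done:
                  recv[Unit] → send[Unit]
                    Y self-dual

recv[Unit].send[Unit].μY.send[Str].recv[Str].select{err: select{ok: offer{done: Y, ok: Y}, ack: offer{err: Y, ack: end}}, data: select{retry: recv[Str].end, ok: select{ack: Y, stop: Y, more: Y}, done: send[Unit].Y}}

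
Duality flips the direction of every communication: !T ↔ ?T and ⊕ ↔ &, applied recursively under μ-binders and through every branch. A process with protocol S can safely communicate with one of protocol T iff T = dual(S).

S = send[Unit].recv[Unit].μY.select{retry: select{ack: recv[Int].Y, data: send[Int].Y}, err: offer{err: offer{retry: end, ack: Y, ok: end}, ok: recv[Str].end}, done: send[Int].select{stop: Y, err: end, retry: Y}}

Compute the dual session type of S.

send[Unit] = recv[Unit]
  recv[Unit] = send[Unit]
    μY = μY  (binder kept)
      select{retry,err,done} = offer{retry,err,done}  (select→offer)
        case retry:
          select{ack,data} = offer{ack,data}  (select→offer)
            case ack:
              recv[Int] = send[Int]
                dual(Y) = Y
            case data:
              send[Int] = recv[Int]
                dual(Y) = Y
        case err:
          offer{err,ok} = select{err,ok}  (offer→select)
            case err:
              offer{retry,ack,ok} = select{retry,ack,ok}  (offer→select)
                case retry:
                  dual(end) = end
                case ack:
                  dual(Y) = Y
                case ok:
                  dual(end) = end
            case ok:
              recv[Str] = send[Str]
                dual(end) = end
        case done:
          send[Int] = recv[Int]
            select{stop,err,retry} = offer{stop,err,retry}  (select→offer)
              case stop:
                dual(Y) = Y
              case err:
                dual(end) = end
              case retry:
                dual(Y) = Y

recv[Unit].send[Unit].μY.offer{retry: offer{ack: send[Int].Y, data: recv[Int].Y}, err: select{err: select{retry: end, ack: Y, ok: end}, ok: send[Str].end}, done: recv[Int].offer{stop: Y, err: end, retry: Y}}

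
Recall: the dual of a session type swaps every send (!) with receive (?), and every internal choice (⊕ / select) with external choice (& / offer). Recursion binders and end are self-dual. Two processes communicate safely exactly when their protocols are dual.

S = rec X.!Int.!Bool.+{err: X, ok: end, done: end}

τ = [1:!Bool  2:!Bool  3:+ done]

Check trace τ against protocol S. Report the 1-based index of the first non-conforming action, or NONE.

1

@1 got !Bool, protocol expects !Int  ✗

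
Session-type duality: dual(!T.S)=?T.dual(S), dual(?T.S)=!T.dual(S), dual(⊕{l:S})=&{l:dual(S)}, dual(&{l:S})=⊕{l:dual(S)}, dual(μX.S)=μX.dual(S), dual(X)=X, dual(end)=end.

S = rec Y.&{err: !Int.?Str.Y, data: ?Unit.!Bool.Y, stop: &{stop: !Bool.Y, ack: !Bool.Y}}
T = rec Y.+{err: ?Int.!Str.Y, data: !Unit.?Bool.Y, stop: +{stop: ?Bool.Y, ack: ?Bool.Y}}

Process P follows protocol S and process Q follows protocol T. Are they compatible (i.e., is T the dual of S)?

YES

rec Y ‖ rec Y  match (μ self-dual)
  &{err,data,stop} ‖ +{err,data,stop}  match same labels
    • err:
      !Int ‖ ?Int  match
        ?Str ‖ !Str  match
          Y ‖ Y  match
    • data:
      ?Unit ‖ !Unit  match
        !Bool ‖ ?Bool  match
          Y ‖ Y  match
    • stop:
      &{stop,ack} ‖ +{stop,ack}  match same labels
        • stop:
          !Bool ‖ ?Bool  match
            Y ‖ Y  match
        • ack:
          !Bool ‖ ?Bool  match
            Y ‖ Y  match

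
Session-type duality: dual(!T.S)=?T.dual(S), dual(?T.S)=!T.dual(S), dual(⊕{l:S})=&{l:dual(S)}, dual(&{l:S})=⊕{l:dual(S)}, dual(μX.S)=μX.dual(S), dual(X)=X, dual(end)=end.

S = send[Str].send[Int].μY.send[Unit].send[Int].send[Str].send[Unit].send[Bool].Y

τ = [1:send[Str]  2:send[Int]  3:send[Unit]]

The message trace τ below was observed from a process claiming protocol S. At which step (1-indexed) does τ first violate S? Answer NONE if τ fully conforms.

step 1: send[Str]  match  now at send[Int].μY.…
step 2: send[Int]  match  now at μY.…
step 3: send[Unit]  match  now at send[Int].send[Str].send[Unit].send[Bool].μY.…
τ conforms to S (length 3)

NONE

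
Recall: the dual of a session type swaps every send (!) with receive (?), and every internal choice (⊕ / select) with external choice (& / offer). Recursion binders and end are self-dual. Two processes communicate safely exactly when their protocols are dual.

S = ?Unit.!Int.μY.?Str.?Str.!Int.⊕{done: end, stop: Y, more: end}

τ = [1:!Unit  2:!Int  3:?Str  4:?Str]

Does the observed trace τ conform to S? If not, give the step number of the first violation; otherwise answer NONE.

[1] got !Unit, protocol expects ?Unit  ✗

1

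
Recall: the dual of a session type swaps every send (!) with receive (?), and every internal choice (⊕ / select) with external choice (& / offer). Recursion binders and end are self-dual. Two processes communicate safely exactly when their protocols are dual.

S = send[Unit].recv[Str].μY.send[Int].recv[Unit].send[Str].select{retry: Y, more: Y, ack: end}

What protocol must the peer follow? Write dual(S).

recv[Unit].send[Str].μY.recv[Int].send[Unit].recv[Str].offer{retry: Y, more: Y, ack: end}

send[Unit] = recv[Unit]
  recv[Str] = send[Str]
    μY = μY  (binder kept)
      send[Int] = recv[Int]
        recv[Unit] = send[Unit]
          send[Str] = recv[Str]
            select{retry,more,ack} = offer{retry,more,ack}  (select→offer)
              • retry:
                dual(Y) = Y
              • more:
                dual(Y) = Y
              • ack:
                dual(end) = end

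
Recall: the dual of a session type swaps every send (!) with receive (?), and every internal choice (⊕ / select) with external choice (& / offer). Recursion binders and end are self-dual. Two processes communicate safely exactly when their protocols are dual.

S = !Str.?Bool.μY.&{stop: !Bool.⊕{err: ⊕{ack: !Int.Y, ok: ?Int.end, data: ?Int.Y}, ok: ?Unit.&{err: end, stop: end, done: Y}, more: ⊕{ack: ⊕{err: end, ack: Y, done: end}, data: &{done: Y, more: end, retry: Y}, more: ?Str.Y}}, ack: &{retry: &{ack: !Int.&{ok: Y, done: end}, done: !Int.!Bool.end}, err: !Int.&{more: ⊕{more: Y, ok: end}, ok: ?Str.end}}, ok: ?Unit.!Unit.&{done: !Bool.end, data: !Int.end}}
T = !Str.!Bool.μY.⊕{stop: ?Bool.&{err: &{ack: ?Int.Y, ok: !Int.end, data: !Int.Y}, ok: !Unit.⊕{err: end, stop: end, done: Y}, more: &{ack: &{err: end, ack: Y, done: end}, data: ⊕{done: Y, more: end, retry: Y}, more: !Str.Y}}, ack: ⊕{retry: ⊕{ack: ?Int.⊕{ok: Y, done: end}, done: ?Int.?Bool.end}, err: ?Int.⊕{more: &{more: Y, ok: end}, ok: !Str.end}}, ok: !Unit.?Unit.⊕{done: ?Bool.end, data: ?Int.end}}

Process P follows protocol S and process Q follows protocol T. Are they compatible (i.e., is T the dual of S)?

!Str ‖ !Str  ✗ same direction on both sides — not dual

NO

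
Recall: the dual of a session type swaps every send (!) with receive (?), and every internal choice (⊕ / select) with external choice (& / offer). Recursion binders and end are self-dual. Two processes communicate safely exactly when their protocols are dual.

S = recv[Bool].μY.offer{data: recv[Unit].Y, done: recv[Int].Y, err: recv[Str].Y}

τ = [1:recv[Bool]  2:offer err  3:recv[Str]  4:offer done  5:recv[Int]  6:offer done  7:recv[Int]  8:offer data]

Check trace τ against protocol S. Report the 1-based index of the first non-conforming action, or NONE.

NONE

@1 recv[Bool]  match  state: μY.…
@2 offer err  match  state: recv[Str].μY.…
@3 recv[Str]  match  state: μY.…
@4 offer done  match  state: recv[Int].μY.…
@5 recv[Int]  match  state: μY.…
@6 offer done  match  state: recv[Int].μY.…
@7 recv[Int]  match  state: μY.…
@8 offer data  match  state: recv[Unit].μY.…
trace exhausted — no violation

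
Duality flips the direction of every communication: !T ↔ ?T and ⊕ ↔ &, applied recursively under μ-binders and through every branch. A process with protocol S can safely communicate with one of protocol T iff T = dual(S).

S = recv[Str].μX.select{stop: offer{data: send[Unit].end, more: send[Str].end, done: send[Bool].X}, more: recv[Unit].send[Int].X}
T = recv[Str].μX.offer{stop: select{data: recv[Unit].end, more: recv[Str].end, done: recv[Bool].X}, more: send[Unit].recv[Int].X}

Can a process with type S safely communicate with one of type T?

recv[Str] | recv[Str]  ✗ same direction on both sides — not dual

NO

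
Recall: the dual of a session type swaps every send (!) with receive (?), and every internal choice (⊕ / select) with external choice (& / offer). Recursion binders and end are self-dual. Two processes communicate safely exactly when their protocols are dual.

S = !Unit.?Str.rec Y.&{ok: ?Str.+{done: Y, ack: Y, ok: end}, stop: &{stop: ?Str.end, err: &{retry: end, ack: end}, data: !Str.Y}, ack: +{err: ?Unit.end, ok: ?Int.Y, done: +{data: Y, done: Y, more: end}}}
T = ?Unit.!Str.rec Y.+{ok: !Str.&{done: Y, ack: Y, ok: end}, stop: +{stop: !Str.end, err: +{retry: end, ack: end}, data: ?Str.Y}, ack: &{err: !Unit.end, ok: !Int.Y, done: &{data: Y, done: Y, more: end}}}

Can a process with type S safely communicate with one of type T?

YES

!Unit vs ?Unit  ok
  ?Str vs !Str  ok
    rec Y vs rec Y  ok (μ self-dual)
      &{ok,stop,ack} vs +{ok,stop,ack}  ok same labels
        • ok:
          ?Str vs !Str  ok
            +{done,ack,ok} vs &{done,ack,ok}  ok same labels
              • done:
                Y vs Y  ok
              • ack:
                Y vs Y  ok
              • ok:
                end vs end  ok
        • stop:
          &{stop,err,data} vs +{stop,err,data}  ok same labels
            • stop:
              ?Str vs !Str  ok
                end vs end  ok
            • err:
              &{retry,ack} vs +{retry,ack}  ok same labels
                • retry:
                  end vs end  ok
                • ack:
                  end vs end  ok
            • data:
              !Str vs ?Str  ok
                Y vs Y  ok
        • ack:
          +{err,ok,done} vs &{err,ok,done}  ok same labels
            • err:
              ?Unit vs !Unit  ok
                end vs end  ok
            • ok:
              ?Int vs !Int  ok
                Y vs Y  ok
            • done:
              +{data,done,more} vs &{data,done,more}  ok same labels
                • data:
                  Y vs Y  ok
                • done:
                  Y vs Y  ok
                • more:
                  end vs end  ok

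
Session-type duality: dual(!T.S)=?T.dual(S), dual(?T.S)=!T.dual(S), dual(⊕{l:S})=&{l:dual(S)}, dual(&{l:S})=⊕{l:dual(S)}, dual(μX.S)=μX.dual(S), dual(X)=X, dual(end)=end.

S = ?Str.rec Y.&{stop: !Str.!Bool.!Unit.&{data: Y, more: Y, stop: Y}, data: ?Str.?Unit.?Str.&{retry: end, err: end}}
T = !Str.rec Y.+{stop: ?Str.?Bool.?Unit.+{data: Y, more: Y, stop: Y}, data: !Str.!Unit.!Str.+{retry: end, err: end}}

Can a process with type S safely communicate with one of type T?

?Str vs !Str  match
  rec Y vs rec Y  match (binder kept)
    &{stop,data} vs +{stop,data}  match same labels
      case stop:
        !Str vs ?Str  match
          !Bool vs ?Bool  match
            !Unit vs ?Unit  match
              &{data,more,stop} vs +{data,more,stop}  match same labels
                case data:
                  Y vs Y  match
                case more:
                  Y vs Y  match
                case stop:
                  Y vs Y  match
      case data:
        ?Str vs !Str  match
          ?Unit vs !Unit  match
            ?Str vs !Str  match
              &{retry,err} vs +{retry,err}  match same labels
                case retry:
                  end vs end  match
                case err:
                  end vs end  match

YES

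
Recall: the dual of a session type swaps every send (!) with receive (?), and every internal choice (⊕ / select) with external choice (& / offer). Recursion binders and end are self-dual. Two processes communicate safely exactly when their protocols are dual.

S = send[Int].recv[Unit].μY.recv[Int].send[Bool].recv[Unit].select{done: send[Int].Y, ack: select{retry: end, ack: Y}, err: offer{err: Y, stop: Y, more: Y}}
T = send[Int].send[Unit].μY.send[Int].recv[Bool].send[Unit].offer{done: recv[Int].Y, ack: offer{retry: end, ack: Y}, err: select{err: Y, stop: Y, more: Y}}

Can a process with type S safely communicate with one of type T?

NO

send[Int] | send[Int]  ✗ same direction on both sides — not dual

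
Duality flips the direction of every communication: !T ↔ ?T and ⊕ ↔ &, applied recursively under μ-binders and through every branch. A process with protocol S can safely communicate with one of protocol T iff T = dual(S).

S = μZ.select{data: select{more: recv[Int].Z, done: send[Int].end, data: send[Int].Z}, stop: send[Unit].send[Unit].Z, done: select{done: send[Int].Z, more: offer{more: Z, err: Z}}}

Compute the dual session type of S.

μZ.offer{data: offer{more: send[Int].Z, done: recv[Int].end, data: recv[Int].Z}, stop: recv[Unit].recv[Unit].Z, done: offer{done: recv[Int].Z, more: select{more: Z, err: Z}}}

μZ = μZ  (μ self-dual)
  select{data,stop,done} = offer{data,stop,done}  (select→offer)
    case data:
      select{more,done,data} = offer{more,done,data}  (select→offer)
        case more:
          recv[Int] = send[Int]
            dual(Z) = Z
        case done:
          send[Int] = recv[Int]
            dual(end) = end
        case data:
          send[Int] = recv[Int]
            dual(Z) = Z
    case stop:
      send[Unit] = recv[Unit]
        send[Unit] = recv[Unit]
          dual(Z) = Z
    case done:
      select{done,more} = offer{done,more}  (select→offer)
        case done:
          send[Int] = recv[Int]
            dual(Z) = Z
        case more:
          offer{more,err} = select{more,err}  (external→internal)
            case more:
              dual(Z) = Z
            case err:
              dual(Z) = Z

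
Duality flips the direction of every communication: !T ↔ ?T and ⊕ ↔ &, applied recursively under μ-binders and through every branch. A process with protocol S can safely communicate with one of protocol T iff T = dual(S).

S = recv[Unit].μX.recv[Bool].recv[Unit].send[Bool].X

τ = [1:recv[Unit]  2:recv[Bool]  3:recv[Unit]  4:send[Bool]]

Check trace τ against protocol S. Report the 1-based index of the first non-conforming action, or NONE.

NONE

step 1: recv[Unit]  ✓  cont: μX.…
step 2: recv[Bool]  ✓  cont: recv[Unit].send[Bool].μX.…
step 3: recv[Unit]  ✓  cont: send[Bool].μX.…
step 4: send[Bool]  ✓  cont: μX.…
trace exhausted — no violation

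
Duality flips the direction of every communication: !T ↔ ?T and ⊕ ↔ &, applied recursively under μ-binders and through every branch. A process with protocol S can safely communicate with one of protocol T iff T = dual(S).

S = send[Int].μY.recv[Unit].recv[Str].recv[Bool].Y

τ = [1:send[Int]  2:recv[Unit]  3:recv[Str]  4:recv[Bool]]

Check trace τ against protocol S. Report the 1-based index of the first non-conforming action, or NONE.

@1 send[Int]  ok  now at μY.…
@2 recv[Unit]  ok  now at recv[Str].recv[Bool].μY.…
@3 recv[Str]  ok  now at recv[Bool].μY.…
@4 recv[Bool]  ok  now at μY.…
τ conforms to S (length 4)

NONE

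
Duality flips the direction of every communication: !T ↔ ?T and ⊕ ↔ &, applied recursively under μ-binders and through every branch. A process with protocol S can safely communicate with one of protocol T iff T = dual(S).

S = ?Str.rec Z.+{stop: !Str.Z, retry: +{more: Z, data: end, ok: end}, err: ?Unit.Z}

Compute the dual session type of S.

?Str = !Str
  rec Z = rec Z  (rec unchanged)
    +{stop,retry,err} = &{stop,retry,err}  (select→offer)
      case stop:
        !Str = ?Str
          Z self-dual
      case retry:
        +{more,data,ok} = &{more,data,ok}  (select→offer)
          case more:
            Z self-dual
          case data:
            end self-dual
          case ok:
            end self-dual
      case err:
        ?Unit = !Unit
          Z self-dual

!Str.rec Z.&{stop: ?Str.Z, retry: &{more: Z, data: end, ok: end}, err: !Unit.Z}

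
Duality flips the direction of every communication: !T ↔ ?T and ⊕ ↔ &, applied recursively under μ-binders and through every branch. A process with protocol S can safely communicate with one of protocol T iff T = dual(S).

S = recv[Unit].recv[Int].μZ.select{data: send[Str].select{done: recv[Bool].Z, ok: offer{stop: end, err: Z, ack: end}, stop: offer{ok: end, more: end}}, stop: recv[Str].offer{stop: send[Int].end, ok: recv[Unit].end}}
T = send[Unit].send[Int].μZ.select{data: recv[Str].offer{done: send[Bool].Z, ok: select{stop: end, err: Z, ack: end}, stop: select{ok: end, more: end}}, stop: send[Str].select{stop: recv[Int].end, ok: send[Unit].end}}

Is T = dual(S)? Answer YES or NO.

NO

recv[Unit] vs send[Unit]  ✓
  recv[Int] vs send[Int]  ✓
    μZ vs μZ  ✓ (μ self-dual)
      select{data,stop} vs select{data,stop}  ✗ choice polarity not flipped — not dual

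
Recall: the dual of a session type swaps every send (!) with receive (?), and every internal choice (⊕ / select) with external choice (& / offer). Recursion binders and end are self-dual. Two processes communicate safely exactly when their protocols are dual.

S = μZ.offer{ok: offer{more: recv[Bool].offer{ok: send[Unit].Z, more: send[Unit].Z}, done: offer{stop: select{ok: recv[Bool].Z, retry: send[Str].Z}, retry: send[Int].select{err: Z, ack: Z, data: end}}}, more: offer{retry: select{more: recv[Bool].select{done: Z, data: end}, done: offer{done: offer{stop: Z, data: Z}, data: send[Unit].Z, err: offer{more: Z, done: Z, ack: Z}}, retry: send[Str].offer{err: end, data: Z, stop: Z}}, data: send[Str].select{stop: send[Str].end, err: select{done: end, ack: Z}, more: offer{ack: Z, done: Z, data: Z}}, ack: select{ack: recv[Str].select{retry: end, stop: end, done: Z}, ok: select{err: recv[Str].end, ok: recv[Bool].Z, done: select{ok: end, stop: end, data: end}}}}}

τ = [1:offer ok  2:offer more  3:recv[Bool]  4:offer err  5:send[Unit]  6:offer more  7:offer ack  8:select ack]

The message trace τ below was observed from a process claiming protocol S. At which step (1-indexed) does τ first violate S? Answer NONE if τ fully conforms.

step 1: offer ok  match  residual = offer{more: recv[Bool].offer{ok: send[Unit].μZ.…, more: send[Unit].μZ.…}, done: offer{stop: select{ok: recv[Bool].μZ.…, retry: send[Str].μZ.…}, retry: send[Int].select{err: μZ.…, ack: μZ.…, data: end}}}
step 2: offer more  match  residual = recv[Bool].offer{ok: send[Unit].μZ.…, more: send[Unit].μZ.…}
step 3: recv[Bool]  match  residual = offer{ok: send[Unit].μZ.…, more: send[Unit].μZ.…}
step 4: got offer err, protocol expects offer ok or offer more  ✗

4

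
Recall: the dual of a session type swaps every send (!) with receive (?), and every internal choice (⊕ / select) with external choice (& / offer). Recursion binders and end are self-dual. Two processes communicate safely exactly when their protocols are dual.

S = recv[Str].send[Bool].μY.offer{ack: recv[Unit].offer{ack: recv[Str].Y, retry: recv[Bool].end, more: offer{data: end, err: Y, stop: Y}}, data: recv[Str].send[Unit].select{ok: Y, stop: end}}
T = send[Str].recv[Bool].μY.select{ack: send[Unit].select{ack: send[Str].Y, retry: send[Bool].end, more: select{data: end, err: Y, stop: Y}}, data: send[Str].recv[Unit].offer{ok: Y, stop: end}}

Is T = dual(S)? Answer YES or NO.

recv[Str] vs send[Str]  ok
  send[Bool] vs recv[Bool]  ok
    μY vs μY  ok (binder kept)
      offer{ack,data} vs select{ack,data}  ok labels match
        case ack:
          recv[Unit] vs send[Unit]  ok
            offer{ack,retry,more} vs select{ack,retry,more}  ok labels match
              case ack:
                recv[Str] vs send[Str]  ok
                  Y vs Y  ok
              case retry:
                recv[Bool] vs send[Bool]  ok
                  end vs end  ok
              case more:
                offer{data,err,stop} vs select{data,err,stop}  ok labels match
                  case data:
                    end vs end  ok
                  case err:
                    Y vs Y  ok
                  case stop:
                    Y vs Y  ok
        case data:
          recv[Str] vs send[Str]  ok
            send[Unit] vs recv[Unit]  ok
              select{ok,stop} vs offer{ok,stop}  ok labels match
                case ok:
                  Y vs Y  ok
                case stop:
                  end vs end  ok

YES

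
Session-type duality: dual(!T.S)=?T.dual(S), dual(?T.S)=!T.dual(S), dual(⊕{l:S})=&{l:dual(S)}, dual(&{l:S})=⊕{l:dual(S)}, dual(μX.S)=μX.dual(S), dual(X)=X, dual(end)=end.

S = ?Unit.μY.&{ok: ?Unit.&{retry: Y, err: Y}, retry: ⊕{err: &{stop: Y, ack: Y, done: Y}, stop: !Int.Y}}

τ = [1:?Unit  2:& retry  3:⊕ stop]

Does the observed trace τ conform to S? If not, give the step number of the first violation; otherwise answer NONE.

step 1: ?Unit  ✓  state: μY.…
step 2: & retry  ✓  state: ⊕{err: &{stop: μY.…, ack: μY.…, done: μY.…}, stop: !Int.μY.…}
step 3: ⊕ stop  ✓  state: !Int.μY.…
all 3 steps conform

NONE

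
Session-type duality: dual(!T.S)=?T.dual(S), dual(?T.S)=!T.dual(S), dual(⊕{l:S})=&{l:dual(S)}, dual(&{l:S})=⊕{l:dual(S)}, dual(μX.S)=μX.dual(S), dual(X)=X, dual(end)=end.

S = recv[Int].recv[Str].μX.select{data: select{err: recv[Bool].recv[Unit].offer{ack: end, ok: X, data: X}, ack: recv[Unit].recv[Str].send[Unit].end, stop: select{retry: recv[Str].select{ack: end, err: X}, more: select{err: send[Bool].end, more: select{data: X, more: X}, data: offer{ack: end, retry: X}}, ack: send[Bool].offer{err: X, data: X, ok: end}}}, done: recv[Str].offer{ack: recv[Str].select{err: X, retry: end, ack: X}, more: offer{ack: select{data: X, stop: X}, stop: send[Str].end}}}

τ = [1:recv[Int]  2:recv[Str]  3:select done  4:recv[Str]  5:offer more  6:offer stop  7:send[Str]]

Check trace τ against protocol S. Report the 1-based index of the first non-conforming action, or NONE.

[1] recv[Int]  match  residual = recv[Str].μX.…
[2] recv[Str]  match  residual = μX.…
[3] select done  match  residual = recv[Str].offer{ack: recv[Str].select{err: μX.…, retry: end, ack: μX.…}, more: offer{ack: select{data: μX.…, stop: μX.…}, stop: send[Str].end}}
[4] recv[Str]  match  residual = offer{ack: recv[Str].select{err: μX.…, retry: end, ack: μX.…}, more: offer{ack: select{data: μX.…, stop: μX.…}, stop: send[Str].end}}
[5] offer more  match  residual = offer{ack: select{data: μX.…, stop: μX.…}, stop: send[Str].end}
[6] offer stop  match  residual = send[Str].end
[7] send[Str]  match  residual = end
trace exhausted — no violation

NONE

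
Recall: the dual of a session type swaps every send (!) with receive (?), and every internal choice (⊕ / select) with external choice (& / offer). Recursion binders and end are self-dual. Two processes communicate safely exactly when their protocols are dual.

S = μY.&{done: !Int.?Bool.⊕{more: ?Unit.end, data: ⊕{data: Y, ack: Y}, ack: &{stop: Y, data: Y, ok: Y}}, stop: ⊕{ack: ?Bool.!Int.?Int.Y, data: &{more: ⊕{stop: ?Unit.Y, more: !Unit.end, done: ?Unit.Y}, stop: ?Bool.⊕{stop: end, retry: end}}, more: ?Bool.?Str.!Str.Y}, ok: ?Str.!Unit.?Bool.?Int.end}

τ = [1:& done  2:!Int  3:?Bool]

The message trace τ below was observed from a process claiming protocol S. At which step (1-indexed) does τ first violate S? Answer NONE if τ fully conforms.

[1] & done  ✓  now at !Int.?Bool.⊕{more: ?Unit.end, data: ⊕{data: μY.…, ack: μY.…}, ack: &{stop: μY.…, data: μY.…, ok: μY.…}}
[2] !Int  ✓  now at ?Bool.⊕{more: ?Unit.end, data: ⊕{data: μY.…, ack: μY.…}, ack: &{stop: μY.…, data: μY.…, ok: μY.…}}
[3] ?Bool  ✓  now at ⊕{more: ?Unit.end, data: ⊕{data: μY.…, ack: μY.…}, ack: &{stop: μY.…, data: μY.…, ok: μY.…}}
τ conforms to S (length 3)

NONE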